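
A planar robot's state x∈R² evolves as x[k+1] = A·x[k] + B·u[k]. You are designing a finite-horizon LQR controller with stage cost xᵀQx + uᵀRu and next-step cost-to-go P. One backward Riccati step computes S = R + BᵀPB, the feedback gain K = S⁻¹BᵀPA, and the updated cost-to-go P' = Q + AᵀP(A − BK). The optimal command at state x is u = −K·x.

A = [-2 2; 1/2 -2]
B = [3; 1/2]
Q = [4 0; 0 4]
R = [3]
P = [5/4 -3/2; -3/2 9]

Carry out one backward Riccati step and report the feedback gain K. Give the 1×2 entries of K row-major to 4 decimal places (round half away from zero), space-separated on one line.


BᵀP = [3.0000 0.0000]
S = R + BᵀPB = [3] + [9.0000] = [12.0000]
BᵀPA = [-6.0000 6.0000]
K = S⁻¹·BᵀPA = [-0.5000 0.5000]
A−BK = [-0.5000 0.5000; 0.7500 -2.2500]
AᵀP(A−BK) = [7.2500 -18.5000; -18.5000 50.0000]
P' = Q + AᵀP(A−BK) = [11.2500 -18.5000; -18.5000 54.0000]
tr(P') = 65.2500

-0.5000 0.5000


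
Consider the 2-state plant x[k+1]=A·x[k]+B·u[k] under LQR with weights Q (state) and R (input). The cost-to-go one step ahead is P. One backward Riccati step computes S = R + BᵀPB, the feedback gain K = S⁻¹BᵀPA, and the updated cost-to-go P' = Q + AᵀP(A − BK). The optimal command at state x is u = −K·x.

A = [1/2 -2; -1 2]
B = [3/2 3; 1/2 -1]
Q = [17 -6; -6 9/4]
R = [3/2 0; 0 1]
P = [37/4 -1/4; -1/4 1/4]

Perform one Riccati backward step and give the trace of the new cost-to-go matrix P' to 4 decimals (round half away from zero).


BᵀP = [13.7500 -0.2500; 28.0000 -1.0000]
S = R + BᵀPB = [3/2 0; 0 1] + [20.5000 41.5000; 41.5000 85.0000] = [22.0000 41.5000; 41.5000 86.0000]
BᵀPA = [7.1250 -28.0000; 15.0000 -58.0000]
K = S⁻¹·BᵀPA = [-0.0574 -0.0059; 0.2021 -0.6716]
A−BK = [-0.0203 0.0236; -0.7691 1.3314]
AᵀP(A−BK) = [0.1897 -0.3844; -0.3844 0.8837]
P' = Q + AᵀP(A−BK) = [17.1897 -6.3844; -6.3844 3.1337]
tr(P') = 20.3234

20.3234


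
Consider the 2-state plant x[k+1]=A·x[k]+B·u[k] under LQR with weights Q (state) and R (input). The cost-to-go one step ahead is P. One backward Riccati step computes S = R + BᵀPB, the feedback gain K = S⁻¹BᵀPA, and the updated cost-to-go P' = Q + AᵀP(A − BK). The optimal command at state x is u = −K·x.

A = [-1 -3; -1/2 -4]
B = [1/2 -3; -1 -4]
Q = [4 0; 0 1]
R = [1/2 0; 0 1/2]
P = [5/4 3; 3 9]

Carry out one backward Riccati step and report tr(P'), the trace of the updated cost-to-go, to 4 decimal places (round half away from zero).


BᵀP = [-2.3750 -7.5000; -15.7500 -45.0000]
S = R + BᵀPB = [1/2 0; 0 1/2] + [6.3125 37.1250; 37.1250 227.2500] = [6.8125 37.1250; 37.1250 227.7500]
BᵀPA = [6.1250 37.1250; 38.2500 227.2500]
K = S⁻¹·BᵀPA = [-0.1446 0.1071; 0.1915 0.9803]
A−BK = [-0.3531 -0.1125; 0.1215 0.0285]
AᵀP(A−BK) = [0.0601 0.0958; 0.0958 0.4902]
P' = Q + AᵀP(A−BK) = [4.0601 0.0958; 0.0958 1.4902]
tr(P') = 5.5503

5.5503


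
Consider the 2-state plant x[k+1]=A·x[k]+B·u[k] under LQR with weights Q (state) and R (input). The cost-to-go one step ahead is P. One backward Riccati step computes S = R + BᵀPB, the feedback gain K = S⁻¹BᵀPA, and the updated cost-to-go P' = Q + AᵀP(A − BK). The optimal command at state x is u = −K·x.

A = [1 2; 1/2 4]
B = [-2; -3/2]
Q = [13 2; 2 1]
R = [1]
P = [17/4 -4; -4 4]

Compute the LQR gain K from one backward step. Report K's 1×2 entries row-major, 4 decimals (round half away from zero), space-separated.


-0.5000 1.0000

BᵀP = [-2.5000 2.0000]
S = R + BᵀPB = [1] + [2.0000] = [3.0000]
BᵀPA = [-1.5000 3.0000]
K = S⁻¹·BᵀPA = [-0.5000 1.0000]
A−BK = [0.0000 4.0000; -0.2500 5.5000]
AᵀP(A−BK) = [0.5000 -2.0000; -2.0000 14.0000]
P' = Q + AᵀP(A−BK) = [13.5000 0.0000; 0.0000 15.0000]
tr(P') = 28.5000


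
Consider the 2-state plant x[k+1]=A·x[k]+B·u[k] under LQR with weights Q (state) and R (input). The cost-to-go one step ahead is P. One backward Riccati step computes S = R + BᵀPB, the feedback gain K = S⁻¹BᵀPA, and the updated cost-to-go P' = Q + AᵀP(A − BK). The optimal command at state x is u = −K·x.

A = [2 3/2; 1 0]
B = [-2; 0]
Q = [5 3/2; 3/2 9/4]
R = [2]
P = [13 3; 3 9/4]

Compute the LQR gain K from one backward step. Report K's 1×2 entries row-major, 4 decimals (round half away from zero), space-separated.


-1.0741 -0.7222

BᵀP = [-26.0000 -6.0000]
S = R + BᵀPB = [2] + [52.0000] = [54.0000]
BᵀPA = [-58.0000 -39.0000]
K = S⁻¹·BᵀPA = [-1.0741 -0.7222]
A−BK = [-0.1481 0.0556; 1.0000 0.0000]
AᵀP(A−BK) = [3.9537 1.6111; 1.6111 1.0833]
P' = Q + AᵀP(A−BK) = [8.9537 3.1111; 3.1111 3.3333]
tr(P') = 12.2870


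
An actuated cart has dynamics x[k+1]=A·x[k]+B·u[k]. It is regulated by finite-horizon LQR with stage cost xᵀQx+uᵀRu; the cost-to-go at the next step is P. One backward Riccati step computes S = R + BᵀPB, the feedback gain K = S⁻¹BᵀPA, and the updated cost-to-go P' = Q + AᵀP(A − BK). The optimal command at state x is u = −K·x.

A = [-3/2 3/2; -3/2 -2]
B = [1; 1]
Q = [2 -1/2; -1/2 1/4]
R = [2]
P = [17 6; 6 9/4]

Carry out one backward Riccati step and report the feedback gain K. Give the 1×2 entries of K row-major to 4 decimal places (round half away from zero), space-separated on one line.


-1.4098 0.5414

BᵀP = [23.0000 8.2500]
S = R + BᵀPB = [2] + [31.2500] = [33.2500]
BᵀPA = [-46.8750 18.0000]
K = S⁻¹·BᵀPA = [-1.4098 0.5414]
A−BK = [-0.0902 0.9586; -0.0902 -2.5414]
AᵀP(A−BK) = [4.2293 -1.6241; -1.6241 1.5056]
P' = Q + AᵀP(A−BK) = [6.2293 -2.1241; -2.1241 1.7556]
tr(P') = 7.9850


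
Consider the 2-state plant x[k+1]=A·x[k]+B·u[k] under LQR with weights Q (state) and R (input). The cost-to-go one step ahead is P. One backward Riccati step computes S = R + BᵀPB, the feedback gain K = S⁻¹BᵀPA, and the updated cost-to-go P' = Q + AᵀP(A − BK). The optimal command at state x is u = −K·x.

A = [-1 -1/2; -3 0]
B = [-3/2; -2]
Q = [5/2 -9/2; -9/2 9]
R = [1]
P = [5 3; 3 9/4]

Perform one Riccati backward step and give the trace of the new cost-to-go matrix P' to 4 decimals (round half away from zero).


13.0494

BᵀP = [-13.5000 -9.0000]
S = R + BᵀPB = [1] + [38.2500] = [39.2500]
BᵀPA = [40.5000 6.7500]
K = S⁻¹·BᵀPA = [1.0318 0.1720]
A−BK = [0.5478 -0.2420; -0.9363 0.3439]
AᵀP(A−BK) = [1.4602 0.0350; 0.0350 0.0892]
P' = Q + AᵀP(A−BK) = [3.9602 -4.4650; -4.4650 9.0892]
tr(P') = 13.0494


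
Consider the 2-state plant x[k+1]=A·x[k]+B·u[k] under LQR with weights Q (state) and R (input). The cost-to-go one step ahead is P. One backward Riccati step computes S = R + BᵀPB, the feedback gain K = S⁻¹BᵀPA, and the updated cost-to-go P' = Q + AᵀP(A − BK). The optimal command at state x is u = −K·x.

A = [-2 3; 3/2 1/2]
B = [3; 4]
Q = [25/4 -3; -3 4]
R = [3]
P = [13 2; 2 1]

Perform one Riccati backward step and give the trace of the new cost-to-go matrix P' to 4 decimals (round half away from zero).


25.9837

BᵀP = [47.0000 10.0000]
S = R + BᵀPB = [3] + [181.0000] = [184.0000]
BᵀPA = [-79.0000 146.0000]
K = S⁻¹·BᵀPA = [-0.4293 0.7935]
A−BK = [-0.7120 0.6196; 3.2174 -2.6739]
AᵀP(A−BK) = [8.3315 -7.5652; -7.5652 7.4022]
P' = Q + AᵀP(A−BK) = [14.5815 -10.5652; -10.5652 11.4022]
tr(P') = 25.9837


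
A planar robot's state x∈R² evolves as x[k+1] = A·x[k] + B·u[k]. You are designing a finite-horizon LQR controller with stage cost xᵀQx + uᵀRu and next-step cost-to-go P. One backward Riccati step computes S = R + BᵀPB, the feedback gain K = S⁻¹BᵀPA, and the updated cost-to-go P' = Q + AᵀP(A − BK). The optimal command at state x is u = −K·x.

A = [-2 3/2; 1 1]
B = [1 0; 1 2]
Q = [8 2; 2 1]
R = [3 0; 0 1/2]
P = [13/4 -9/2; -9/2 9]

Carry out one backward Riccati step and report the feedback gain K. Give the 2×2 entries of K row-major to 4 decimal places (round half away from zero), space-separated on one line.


BᵀP = [-1.2500 4.5000; -9.0000 18.0000]
S = R + BᵀPB = [3 0; 0 1/2] + [3.2500 9.0000; 9.0000 36.0000] = [6.2500 9.0000; 9.0000 36.5000]
BᵀPA = [7.0000 2.6250; 36.0000 4.5000]
K = S⁻¹·BᵀPA = [-0.4656 0.3760; 1.1011 0.0306]
A−BK = [-1.5344 1.1240; -0.7366 0.5629]
AᵀP(A−BK) = [3.6194 -2.2328; -2.2328 1.6880]
P' = Q + AᵀP(A−BK) = [11.6194 -0.2328; -0.2328 2.6880]
tr(P') = 14.3073

-0.4656 0.3760 1.1011 0.0306


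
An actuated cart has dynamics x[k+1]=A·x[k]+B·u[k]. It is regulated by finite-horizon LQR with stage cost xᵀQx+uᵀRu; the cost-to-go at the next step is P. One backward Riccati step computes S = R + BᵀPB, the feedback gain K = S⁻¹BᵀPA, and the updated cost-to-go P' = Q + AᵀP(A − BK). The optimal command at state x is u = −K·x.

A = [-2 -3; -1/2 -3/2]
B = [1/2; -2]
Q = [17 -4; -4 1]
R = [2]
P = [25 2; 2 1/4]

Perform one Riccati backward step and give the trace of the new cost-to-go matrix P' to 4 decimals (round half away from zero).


177.6964

BᵀP = [8.5000 0.5000]
S = R + BᵀPB = [2] + [3.2500] = [5.2500]
BᵀPA = [-17.2500 -26.2500]
K = S⁻¹·BᵀPA = [-3.2857 -5.0000]
A−BK = [-0.3571 -0.5000; -7.0714 -11.5000]
AᵀP(A−BK) = [47.3839 72.9375; 72.9375 112.3125]
P' = Q + AᵀP(A−BK) = [64.3839 68.9375; 68.9375 113.3125]
tr(P') = 177.6964


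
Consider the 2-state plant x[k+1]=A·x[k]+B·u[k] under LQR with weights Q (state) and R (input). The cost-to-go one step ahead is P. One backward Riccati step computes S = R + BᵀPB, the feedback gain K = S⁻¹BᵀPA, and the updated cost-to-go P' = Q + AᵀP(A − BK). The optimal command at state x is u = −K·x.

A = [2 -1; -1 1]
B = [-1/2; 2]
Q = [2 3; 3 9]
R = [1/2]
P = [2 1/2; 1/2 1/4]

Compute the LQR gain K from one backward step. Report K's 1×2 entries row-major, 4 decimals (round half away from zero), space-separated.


-0.2500 0.2500

BᵀP = [0.0000 0.2500]
S = R + BᵀPB = [1/2] + [0.5000] = [1.0000]
BᵀPA = [-0.2500 0.2500]
K = S⁻¹·BᵀPA = [-0.2500 0.2500]
A−BK = [1.8750 -0.8750; -0.5000 0.5000]
AᵀP(A−BK) = [6.1875 -2.6875; -2.6875 1.1875]
P' = Q + AᵀP(A−BK) = [8.1875 0.3125; 0.3125 10.1875]
tr(P') = 18.3750


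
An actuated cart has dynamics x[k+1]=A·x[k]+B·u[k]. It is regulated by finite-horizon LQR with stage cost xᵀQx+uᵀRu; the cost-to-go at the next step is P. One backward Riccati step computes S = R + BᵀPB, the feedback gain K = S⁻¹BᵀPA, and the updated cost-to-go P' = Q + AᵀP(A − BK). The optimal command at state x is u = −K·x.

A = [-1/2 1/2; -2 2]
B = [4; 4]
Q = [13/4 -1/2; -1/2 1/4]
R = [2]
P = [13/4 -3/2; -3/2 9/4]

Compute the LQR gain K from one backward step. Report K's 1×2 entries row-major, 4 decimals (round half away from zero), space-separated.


-0.2262 0.2262

BᵀP = [7.0000 3.0000]
S = R + BᵀPB = [2] + [40.0000] = [42.0000]
BᵀPA = [-9.5000 9.5000]
K = S⁻¹·BᵀPA = [-0.2262 0.2262]
A−BK = [0.4048 -0.4048; -1.0952 1.0952]
AᵀP(A−BK) = [4.6637 -4.6637; -4.6637 4.6637]
P' = Q + AᵀP(A−BK) = [7.9137 -5.1637; -5.1637 4.9137]
tr(P') = 12.8274


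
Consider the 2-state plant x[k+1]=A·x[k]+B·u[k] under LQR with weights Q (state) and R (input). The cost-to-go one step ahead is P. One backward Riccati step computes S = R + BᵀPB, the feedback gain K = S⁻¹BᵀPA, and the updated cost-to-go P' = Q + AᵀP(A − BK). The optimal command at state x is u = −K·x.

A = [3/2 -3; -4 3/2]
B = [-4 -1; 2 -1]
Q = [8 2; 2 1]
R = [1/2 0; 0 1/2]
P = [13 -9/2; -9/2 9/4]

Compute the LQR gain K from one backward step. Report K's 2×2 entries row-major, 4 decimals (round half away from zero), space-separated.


BᵀP = [-61.0000 22.5000; -8.5000 2.2500]
S = R + BᵀPB = [1/2 0; 0 1/2] + [289.0000 38.5000; 38.5000 6.2500] = [289.5000 38.5000; 38.5000 6.7500]
BᵀPA = [-181.5000 216.7500; -21.7500 28.8750]
K = S⁻¹·BᵀPA = [-0.8217 0.7446; 1.4646 0.0306]
A−BK = [-0.3223 0.0091; -0.8919 0.0413]
AᵀP(A−BK) = [1.9633 -0.3081; -0.3081 0.2792]
P' = Q + AᵀP(A−BK) = [9.9633 1.6919; 1.6919 1.2792]
tr(P') = 11.2425

-0.8217 0.7446 1.4646 0.0306


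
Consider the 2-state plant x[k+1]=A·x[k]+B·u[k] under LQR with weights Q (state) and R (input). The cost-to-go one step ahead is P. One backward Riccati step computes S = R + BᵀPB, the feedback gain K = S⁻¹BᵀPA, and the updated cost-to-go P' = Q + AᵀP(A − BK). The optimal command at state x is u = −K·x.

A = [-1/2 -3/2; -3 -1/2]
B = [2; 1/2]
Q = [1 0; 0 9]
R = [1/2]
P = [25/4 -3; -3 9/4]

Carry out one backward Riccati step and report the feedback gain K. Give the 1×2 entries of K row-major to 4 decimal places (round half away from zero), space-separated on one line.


0.4548 -0.7009

BᵀP = [11.0000 -4.8750]
S = R + BᵀPB = [1/2] + [19.5625] = [20.0625]
BᵀPA = [9.1250 -14.0625]
K = S⁻¹·BᵀPA = [0.4548 -0.7009]
A−BK = [-1.4097 -0.0981; -3.2274 -0.1495]
AᵀP(A−BK) = [8.6622 0.2085; 0.2085 0.2681]
P' = Q + AᵀP(A−BK) = [9.6622 0.2085; 0.2085 9.2681]
tr(P') = 18.9303


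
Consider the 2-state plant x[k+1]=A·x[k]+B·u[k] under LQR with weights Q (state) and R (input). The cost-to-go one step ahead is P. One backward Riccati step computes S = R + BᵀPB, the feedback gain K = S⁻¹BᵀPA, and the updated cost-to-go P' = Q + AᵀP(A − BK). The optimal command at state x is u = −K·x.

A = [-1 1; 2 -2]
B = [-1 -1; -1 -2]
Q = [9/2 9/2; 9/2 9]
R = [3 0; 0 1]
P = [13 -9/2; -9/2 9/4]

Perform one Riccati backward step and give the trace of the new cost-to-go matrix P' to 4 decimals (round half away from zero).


55.3512

BᵀP = [-8.5000 2.2500; -4.0000 0.0000]
S = R + BᵀPB = [3 0; 0 1] + [6.2500 4.0000; 4.0000 4.0000] = [9.2500 4.0000; 4.0000 5.0000]
BᵀPA = [13.0000 -13.0000; 4.0000 -4.0000]
K = S⁻¹·BᵀPA = [1.6198 -1.6198; -0.4959 0.4959]
A−BK = [0.1240 -0.1240; 2.6281 -2.6281]
AᵀP(A−BK) = [20.9256 -20.9256; -20.9256 20.9256]
P' = Q + AᵀP(A−BK) = [25.4256 -16.4256; -16.4256 29.9256]
tr(P') = 55.3512


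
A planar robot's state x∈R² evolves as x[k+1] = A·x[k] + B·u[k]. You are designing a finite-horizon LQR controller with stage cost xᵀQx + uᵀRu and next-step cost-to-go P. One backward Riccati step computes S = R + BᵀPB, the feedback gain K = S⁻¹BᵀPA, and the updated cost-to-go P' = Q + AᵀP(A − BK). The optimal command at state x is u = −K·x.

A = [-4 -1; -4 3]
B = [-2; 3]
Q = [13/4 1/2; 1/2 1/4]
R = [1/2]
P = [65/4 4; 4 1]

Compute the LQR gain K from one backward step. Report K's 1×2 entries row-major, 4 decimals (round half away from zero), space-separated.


3.8491 0.2075

BᵀP = [-20.5000 -5.0000]
S = R + BᵀPB = [1/2] + [26.0000] = [26.5000]
BᵀPA = [102.0000 5.5000]
K = S⁻¹·BᵀPA = [3.8491 0.2075]
A−BK = [3.6981 -0.5849; -15.5472 2.3774]
AᵀP(A−BK) = [11.3962 -0.1698; -0.1698 0.1085]
P' = Q + AᵀP(A−BK) = [14.6462 0.3302; 0.3302 0.3585]
tr(P') = 15.0047


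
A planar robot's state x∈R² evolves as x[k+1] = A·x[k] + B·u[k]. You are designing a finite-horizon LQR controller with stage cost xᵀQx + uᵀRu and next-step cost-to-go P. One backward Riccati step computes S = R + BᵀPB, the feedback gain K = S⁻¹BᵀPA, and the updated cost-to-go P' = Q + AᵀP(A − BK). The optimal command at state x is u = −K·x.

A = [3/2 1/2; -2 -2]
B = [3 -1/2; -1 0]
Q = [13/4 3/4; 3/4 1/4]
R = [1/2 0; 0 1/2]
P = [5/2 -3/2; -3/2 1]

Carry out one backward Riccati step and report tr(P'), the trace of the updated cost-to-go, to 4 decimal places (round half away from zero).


BᵀP = [9.0000 -5.5000; -1.2500 0.7500]
S = R + BᵀPB = [1/2 0; 0 1/2] + [32.5000 -4.5000; -4.5000 0.6250] = [33.0000 -4.5000; -4.5000 1.1250]
BᵀPA = [24.5000 15.5000; -3.3750 -2.1250]
K = S⁻¹·BᵀPA = [0.7333 0.4667; -0.0667 -0.0222]
A−BK = [-0.7333 -0.9111; -1.2667 -1.5333]
AᵀP(A−BK) = [0.4333 0.3667; 0.3667 0.3444]
P' = Q + AᵀP(A−BK) = [3.6833 1.1167; 1.1167 0.5944]
tr(P') = 4.2778

4.2778


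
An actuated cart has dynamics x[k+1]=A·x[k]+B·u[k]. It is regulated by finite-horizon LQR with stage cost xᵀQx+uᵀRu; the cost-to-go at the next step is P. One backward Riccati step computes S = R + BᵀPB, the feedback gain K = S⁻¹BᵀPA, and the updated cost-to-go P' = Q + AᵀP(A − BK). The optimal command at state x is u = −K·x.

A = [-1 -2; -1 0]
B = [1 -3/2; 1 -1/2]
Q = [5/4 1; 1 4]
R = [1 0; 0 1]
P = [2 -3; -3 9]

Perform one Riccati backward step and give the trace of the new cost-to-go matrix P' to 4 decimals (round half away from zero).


9.1341

BᵀP = [-1.0000 6.0000; -1.5000 0.0000]
S = R + BᵀPB = [1 0; 0 1] + [5.0000 -1.5000; -1.5000 2.2500] = [6.0000 -1.5000; -1.5000 3.2500]
BᵀPA = [-5.0000 2.0000; 1.5000 3.0000]
K = S⁻¹·BᵀPA = [-0.8116 0.6377; 0.0870 1.2174]
A−BK = [-0.0580 -0.8116; -0.1449 -0.0290]
AᵀP(A−BK) = [0.8116 -0.6377; -0.6377 3.0725]
P' = Q + AᵀP(A−BK) = [2.0616 0.3623; 0.3623 7.0725]
tr(P') = 9.1341


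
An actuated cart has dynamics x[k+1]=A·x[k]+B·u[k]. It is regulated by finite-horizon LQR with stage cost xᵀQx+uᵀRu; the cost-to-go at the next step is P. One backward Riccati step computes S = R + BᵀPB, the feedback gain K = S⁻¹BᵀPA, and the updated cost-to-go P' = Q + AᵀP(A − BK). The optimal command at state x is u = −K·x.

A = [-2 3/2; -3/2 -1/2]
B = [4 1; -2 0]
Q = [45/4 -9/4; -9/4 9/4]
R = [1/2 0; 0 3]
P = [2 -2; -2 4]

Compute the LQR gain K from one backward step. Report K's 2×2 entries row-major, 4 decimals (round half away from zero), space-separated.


BᵀP = [12.0000 -16.0000; 2.0000 -2.0000]
S = R + BᵀPB = [1/2 0; 0 3] + [80.0000 12.0000; 12.0000 2.0000] = [80.5000 12.0000; 12.0000 5.0000]
BᵀPA = [0.0000 26.0000; -1.0000 4.0000]
K = S⁻¹·BᵀPA = [0.0464 0.3172; -0.3114 0.0387]
A−BK = [-1.8743 0.1925; -1.4072 0.1344]
AᵀP(A−BK) = [4.6886 -0.4613; -0.4613 0.0977]
P' = Q + AᵀP(A−BK) = [15.9386 -2.7113; -2.7113 2.3477]
tr(P') = 18.2863

0.0464 0.3172 -0.3114 0.0387


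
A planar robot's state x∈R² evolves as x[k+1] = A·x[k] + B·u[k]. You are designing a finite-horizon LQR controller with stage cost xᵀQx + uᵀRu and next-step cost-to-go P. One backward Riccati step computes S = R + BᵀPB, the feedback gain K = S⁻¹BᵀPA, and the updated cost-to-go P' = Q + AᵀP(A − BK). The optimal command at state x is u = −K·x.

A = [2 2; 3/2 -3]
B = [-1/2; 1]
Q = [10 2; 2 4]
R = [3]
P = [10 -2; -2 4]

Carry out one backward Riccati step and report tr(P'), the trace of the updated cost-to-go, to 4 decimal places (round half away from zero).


BᵀP = [-7.0000 5.0000]
S = R + BᵀPB = [3] + [8.5000] = [11.5000]
BᵀPA = [-6.5000 -29.0000]
K = S⁻¹·BᵀPA = [-0.5652 -2.5217]
A−BK = [1.7174 0.7391; 2.0652 -0.4783]
AᵀP(A−BK) = [33.3261 11.6087; 11.6087 26.8696]
P' = Q + AᵀP(A−BK) = [43.3261 13.6087; 13.6087 30.8696]
tr(P') = 74.1957

74.1957


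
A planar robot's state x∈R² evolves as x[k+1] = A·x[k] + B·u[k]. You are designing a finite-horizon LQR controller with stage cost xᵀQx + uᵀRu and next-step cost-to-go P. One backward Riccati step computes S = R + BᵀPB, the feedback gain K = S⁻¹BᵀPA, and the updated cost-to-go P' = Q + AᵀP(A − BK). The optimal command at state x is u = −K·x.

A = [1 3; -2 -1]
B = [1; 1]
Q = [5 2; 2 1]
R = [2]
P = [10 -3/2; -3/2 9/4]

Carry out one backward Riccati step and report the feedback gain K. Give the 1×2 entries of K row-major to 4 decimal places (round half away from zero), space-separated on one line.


BᵀP = [8.5000 0.7500]
S = R + BᵀPB = [2] + [9.2500] = [11.2500]
BᵀPA = [7.0000 24.7500]
K = S⁻¹·BᵀPA = [0.6222 2.2000]
A−BK = [0.3778 0.8000; -2.6222 -3.2000]
AᵀP(A−BK) = [20.6444 29.6000; 29.6000 46.8000]
P' = Q + AᵀP(A−BK) = [25.6444 31.6000; 31.6000 47.8000]
tr(P') = 73.4444

0.6222 2.2000


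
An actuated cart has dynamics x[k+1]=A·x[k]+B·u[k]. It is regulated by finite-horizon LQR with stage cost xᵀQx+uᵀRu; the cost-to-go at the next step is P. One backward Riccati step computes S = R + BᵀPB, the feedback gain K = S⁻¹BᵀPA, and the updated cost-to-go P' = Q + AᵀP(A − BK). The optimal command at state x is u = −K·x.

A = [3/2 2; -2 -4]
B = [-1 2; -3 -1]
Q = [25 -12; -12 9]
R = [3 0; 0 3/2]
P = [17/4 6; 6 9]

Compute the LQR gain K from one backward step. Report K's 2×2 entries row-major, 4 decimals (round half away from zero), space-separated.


0.2918 0.7460 0.3160 0.4511

BᵀP = [-22.2500 -33.0000; 2.5000 3.0000]
S = R + BᵀPB = [3 0; 0 3/2] + [121.2500 -11.5000; -11.5000 2.0000] = [124.2500 -11.5000; -11.5000 3.5000]
BᵀPA = [32.6250 87.5000; -2.2500 -7.0000]
K = S⁻¹·BᵀPA = [0.2918 0.7460; 0.3160 0.4511]
A−BK = [1.1599 1.8439; -0.8086 -1.3110]
AᵀP(A−BK) = [0.7528 1.4275; 1.4275 2.8848]
P' = Q + AᵀP(A−BK) = [25.7528 -10.5725; -10.5725 11.8848]
tr(P') = 37.6375


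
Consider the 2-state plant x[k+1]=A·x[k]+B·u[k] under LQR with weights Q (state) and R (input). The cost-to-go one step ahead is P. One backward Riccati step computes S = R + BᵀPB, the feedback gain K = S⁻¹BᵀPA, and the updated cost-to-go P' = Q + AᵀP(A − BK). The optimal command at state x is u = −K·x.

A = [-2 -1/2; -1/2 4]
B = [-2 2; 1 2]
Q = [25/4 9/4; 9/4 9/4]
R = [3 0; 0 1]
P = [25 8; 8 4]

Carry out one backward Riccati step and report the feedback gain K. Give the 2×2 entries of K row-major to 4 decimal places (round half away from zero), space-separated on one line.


0.3862 1.0031 -0.5651 0.9466

BᵀP = [-42.0000 -12.0000; 66.0000 24.0000]
S = R + BᵀPB = [3 0; 0 1] + [72.0000 -108.0000; -108.0000 180.0000] = [75.0000 -108.0000; -108.0000 181.0000]
BᵀPA = [90.0000 -27.0000; -144.0000 63.0000]
K = S⁻¹·BᵀPA = [0.3862 1.0031; -0.5651 0.9466]
A−BK = [-0.0973 -0.3870; 0.2441 1.1036]
AᵀP(A−BK) = [0.8619 1.0314; 1.0314 5.6974]
P' = Q + AᵀP(A−BK) = [7.1119 3.2814; 3.2814 7.9474]
tr(P') = 15.0593


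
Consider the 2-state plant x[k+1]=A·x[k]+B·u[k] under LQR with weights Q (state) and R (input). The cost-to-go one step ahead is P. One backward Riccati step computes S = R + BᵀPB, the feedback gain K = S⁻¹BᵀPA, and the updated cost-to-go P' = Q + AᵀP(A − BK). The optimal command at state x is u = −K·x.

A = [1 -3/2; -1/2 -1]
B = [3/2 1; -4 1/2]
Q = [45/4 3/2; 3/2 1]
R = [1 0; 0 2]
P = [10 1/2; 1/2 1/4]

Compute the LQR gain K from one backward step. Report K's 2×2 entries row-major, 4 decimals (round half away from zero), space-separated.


BᵀP = [13.0000 -0.2500; 10.2500 0.6250]
S = R + BᵀPB = [1 0; 0 2] + [20.5000 12.8750; 12.8750 10.5625] = [21.5000 12.8750; 12.8750 12.5625]
BᵀPA = [13.1250 -19.2500; 9.9375 -16.0000]
K = S⁻¹·BᵀPA = [0.3541 -0.3434; 0.4282 -0.9217]
A−BK = [0.0407 -0.0632; 0.7021 -1.9128]
AᵀP(A−BK) = [0.6605 -1.3335; -1.3335 2.8925]
P' = Q + AᵀP(A−BK) = [11.9105 0.1665; 0.1665 3.8925]
tr(P') = 15.8029

0.3541 -0.3434 0.4282 -0.9217


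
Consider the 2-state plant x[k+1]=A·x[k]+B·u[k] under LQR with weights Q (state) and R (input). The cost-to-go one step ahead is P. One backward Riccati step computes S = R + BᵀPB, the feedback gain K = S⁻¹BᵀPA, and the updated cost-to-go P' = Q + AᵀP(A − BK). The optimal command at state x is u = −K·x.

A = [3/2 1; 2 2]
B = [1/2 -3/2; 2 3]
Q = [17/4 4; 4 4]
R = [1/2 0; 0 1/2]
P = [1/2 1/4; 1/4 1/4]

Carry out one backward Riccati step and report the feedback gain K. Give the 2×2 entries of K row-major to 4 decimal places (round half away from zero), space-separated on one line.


1.1405 0.9297 -0.0649 0.0324

BᵀP = [0.7500 0.6250; 0.0000 0.3750]
S = R + BᵀPB = [1/2 0; 0 1/2] + [1.6250 0.7500; 0.7500 1.1250] = [2.1250 0.7500; 0.7500 1.6250]
BᵀPA = [2.3750 2.0000; 0.7500 0.7500]
K = S⁻¹·BᵀPA = [1.1405 0.9297; -0.0649 0.0324]
A−BK = [0.8324 0.5838; -0.0865 0.0432]
AᵀP(A−BK) = [0.9649 0.7676; 0.7676 0.6162]
P' = Q + AᵀP(A−BK) = [5.2149 4.7676; 4.7676 4.6162]
tr(P') = 9.8311


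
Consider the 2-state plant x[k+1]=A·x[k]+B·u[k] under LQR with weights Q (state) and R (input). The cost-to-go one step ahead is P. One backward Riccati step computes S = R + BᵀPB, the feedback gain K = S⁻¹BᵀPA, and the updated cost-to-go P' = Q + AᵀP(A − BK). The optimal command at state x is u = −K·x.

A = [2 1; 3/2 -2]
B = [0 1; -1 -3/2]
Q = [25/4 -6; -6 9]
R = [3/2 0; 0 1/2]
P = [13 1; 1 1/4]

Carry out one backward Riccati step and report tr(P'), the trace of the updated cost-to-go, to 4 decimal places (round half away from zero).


BᵀP = [-1.0000 -0.2500; 11.5000 0.6250]
S = R + BᵀPB = [3/2 0; 0 1/2] + [0.2500 -0.6250; -0.6250 10.5625] = [1.7500 -0.6250; -0.6250 11.0625]
BᵀPA = [-2.3750 -0.5000; 23.9375 10.2500]
K = S⁻¹·BᵀPA = [-0.5964 0.0461; 2.1301 0.9292]
A−BK = [-0.1301 0.0708; 4.0988 -0.5601]
AᵀP(A−BK) = [6.1557 0.6178; 0.6178 0.4992]
P' = Q + AᵀP(A−BK) = [12.4057 -5.3822; -5.3822 9.4992]
tr(P') = 21.9049

21.9049


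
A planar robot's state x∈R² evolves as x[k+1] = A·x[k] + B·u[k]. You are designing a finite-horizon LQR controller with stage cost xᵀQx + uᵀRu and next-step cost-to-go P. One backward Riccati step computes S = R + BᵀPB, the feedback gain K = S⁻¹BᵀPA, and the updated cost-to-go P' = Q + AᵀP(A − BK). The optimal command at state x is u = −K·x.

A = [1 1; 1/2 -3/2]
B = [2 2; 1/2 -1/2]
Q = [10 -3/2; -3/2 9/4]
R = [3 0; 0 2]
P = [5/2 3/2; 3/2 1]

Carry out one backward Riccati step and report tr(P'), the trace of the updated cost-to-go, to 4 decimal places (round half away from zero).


12.9672

BᵀP = [5.7500 3.5000; 4.2500 2.5000]
S = R + BᵀPB = [3 0; 0 2] + [13.2500 9.7500; 9.7500 7.2500] = [16.2500 9.7500; 9.7500 9.2500]
BᵀPA = [7.5000 0.5000; 5.5000 0.5000]
K = S⁻¹·BᵀPA = [0.2851 -0.0045; 0.2941 0.0588]
A−BK = [-0.1584 0.8914; 0.5045 -1.4683]
AᵀP(A−BK) = [0.4943 -0.0396; -0.0396 0.2229]
P' = Q + AᵀP(A−BK) = [10.4943 -1.5396; -1.5396 2.4729]
tr(P') = 12.9672


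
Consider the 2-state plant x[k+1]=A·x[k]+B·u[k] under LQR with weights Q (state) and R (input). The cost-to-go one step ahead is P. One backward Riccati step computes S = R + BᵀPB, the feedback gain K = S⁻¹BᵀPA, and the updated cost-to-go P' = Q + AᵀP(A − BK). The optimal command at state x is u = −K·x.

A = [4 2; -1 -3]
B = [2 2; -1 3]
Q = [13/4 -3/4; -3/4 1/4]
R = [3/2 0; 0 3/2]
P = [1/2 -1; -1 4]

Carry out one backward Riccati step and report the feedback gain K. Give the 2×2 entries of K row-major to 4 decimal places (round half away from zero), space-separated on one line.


1.1060 1.0728 -0.0915 -0.6902

BᵀP = [2.0000 -6.0000; -2.0000 10.0000]
S = R + BᵀPB = [3/2 0; 0 3/2] + [10.0000 -14.0000; -14.0000 26.0000] = [11.5000 -14.0000; -14.0000 27.5000]
BᵀPA = [14.0000 22.0000; -18.0000 -34.0000]
K = S⁻¹·BᵀPA = [1.1060 1.0728; -0.0915 -0.6902]
A−BK = [1.9709 1.2349; 0.3805 0.1435]
AᵀP(A−BK) = [2.8690 2.5572; 2.5572 2.9314]
P' = Q + AᵀP(A−BK) = [6.1190 1.8072; 1.8072 3.1814]
tr(P') = 9.3004


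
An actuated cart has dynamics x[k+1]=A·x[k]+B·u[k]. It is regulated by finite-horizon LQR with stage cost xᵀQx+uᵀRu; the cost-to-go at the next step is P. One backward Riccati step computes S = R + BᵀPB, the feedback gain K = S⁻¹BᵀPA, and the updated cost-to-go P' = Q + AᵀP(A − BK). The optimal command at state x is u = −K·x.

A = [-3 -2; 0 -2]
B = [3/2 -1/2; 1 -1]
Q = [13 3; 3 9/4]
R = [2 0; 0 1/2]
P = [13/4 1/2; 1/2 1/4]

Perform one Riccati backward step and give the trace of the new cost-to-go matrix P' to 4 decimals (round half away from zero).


21.9008

BᵀP = [5.3750 1.0000; -2.1250 -0.5000]
S = R + BᵀPB = [2 0; 0 1/2] + [9.0625 -3.6875; -3.6875 1.5625] = [11.0625 -3.6875; -3.6875 2.0625]
BᵀPA = [-16.1250 -12.7500; 6.3750 5.2500]
K = S⁻¹·BᵀPA = [-1.0576 -0.7525; 1.2000 1.2000]
A−BK = [-0.8136 -0.2712; 2.2576 -0.0475]
AᵀP(A−BK) = [4.5458 2.7153; 2.7153 2.1051]
P' = Q + AᵀP(A−BK) = [17.5458 5.7153; 5.7153 4.3551]
tr(P') = 21.9008


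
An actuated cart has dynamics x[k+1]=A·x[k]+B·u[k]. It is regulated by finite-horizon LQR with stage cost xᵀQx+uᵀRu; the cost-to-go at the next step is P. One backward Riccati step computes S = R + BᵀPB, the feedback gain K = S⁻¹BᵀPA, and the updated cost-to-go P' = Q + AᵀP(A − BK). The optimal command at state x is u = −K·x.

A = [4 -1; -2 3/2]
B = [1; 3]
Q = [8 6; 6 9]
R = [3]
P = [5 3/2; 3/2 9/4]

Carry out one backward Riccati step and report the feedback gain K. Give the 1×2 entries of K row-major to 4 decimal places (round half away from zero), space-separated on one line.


0.5772 0.0772

BᵀP = [9.5000 8.2500]
S = R + BᵀPB = [3] + [34.2500] = [37.2500]
BᵀPA = [21.5000 2.8750]
K = S⁻¹·BᵀPA = [0.5772 0.0772]
A−BK = [3.4228 -1.0772; -3.7315 1.2685]
AᵀP(A−BK) = [52.5906 -16.4094; -16.4094 5.3406]
P' = Q + AᵀP(A−BK) = [60.5906 -10.4094; -10.4094 14.3406]
tr(P') = 74.9312


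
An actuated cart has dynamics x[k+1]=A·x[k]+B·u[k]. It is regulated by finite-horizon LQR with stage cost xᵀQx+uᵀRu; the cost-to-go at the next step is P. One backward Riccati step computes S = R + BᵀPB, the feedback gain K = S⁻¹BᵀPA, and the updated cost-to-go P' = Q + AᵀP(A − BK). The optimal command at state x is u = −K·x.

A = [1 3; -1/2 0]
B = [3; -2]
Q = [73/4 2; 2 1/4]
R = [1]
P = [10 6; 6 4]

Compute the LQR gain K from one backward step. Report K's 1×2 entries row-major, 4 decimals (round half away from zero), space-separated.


0.3714 1.5429

BᵀP = [18.0000 10.0000]
S = R + BᵀPB = [1] + [34.0000] = [35.0000]
BᵀPA = [13.0000 54.0000]
K = S⁻¹·BᵀPA = [0.3714 1.5429]
A−BK = [-0.1143 -1.6286; 0.2429 3.0857]
AᵀP(A−BK) = [0.1714 0.9429; 0.9429 6.6857]
P' = Q + AᵀP(A−BK) = [18.4214 2.9429; 2.9429 6.9357]
tr(P') = 25.3571


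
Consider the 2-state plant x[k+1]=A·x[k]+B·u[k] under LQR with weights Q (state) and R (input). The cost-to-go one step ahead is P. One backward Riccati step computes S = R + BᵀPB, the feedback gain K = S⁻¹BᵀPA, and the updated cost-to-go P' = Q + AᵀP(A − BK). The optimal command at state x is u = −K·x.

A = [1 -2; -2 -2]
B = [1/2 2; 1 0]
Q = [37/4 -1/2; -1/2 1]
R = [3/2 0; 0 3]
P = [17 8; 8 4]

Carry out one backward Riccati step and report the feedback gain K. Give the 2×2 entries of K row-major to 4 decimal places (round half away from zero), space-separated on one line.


BᵀP = [16.5000 8.0000; 34.0000 16.0000]
S = R + BᵀPB = [3/2 0; 0 3] + [16.2500 33.0000; 33.0000 68.0000] = [17.7500 33.0000; 33.0000 71.0000]
BᵀPA = [0.5000 -49.0000; 2.0000 -100.0000]
K = S⁻¹·BᵀPA = [-0.1781 -1.0453; 0.1109 -0.9226]
A−BK = [0.8672 0.3679; -1.8219 -0.9547]
AᵀP(A−BK) = [0.8672 0.3679; 0.3679 4.5197]
P' = Q + AᵀP(A−BK) = [10.1172 -0.1321; -0.1321 5.5197]
tr(P') = 15.6369

-0.1781 -1.0453 0.1109 -0.9226


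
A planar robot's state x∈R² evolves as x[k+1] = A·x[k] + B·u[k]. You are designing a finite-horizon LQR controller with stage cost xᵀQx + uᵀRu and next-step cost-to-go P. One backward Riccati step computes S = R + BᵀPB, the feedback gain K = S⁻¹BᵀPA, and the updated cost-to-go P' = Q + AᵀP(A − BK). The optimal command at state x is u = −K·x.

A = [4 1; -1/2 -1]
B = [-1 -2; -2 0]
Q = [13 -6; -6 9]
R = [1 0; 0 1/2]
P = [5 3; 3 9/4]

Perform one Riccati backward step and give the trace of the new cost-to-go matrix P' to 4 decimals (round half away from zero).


BᵀP = [-11.0000 -7.5000; -10.0000 -6.0000]
S = R + BᵀPB = [1 0; 0 1/2] + [26.0000 22.0000; 22.0000 20.0000] = [27.0000 22.0000; 22.0000 20.5000]
BᵀPA = [-40.2500 -3.5000; -37.0000 -4.0000]
K = S⁻¹·BᵀPA = [-0.1601 0.2338; -1.6331 -0.4460]
A−BK = [0.5737 0.3417; -0.8201 -0.5324]
AᵀP(A−BK) = [1.6951 0.5324; 0.5324 0.2842]
P' = Q + AᵀP(A−BK) = [14.6951 -5.4676; -5.4676 9.2842]
tr(P') = 23.9793

23.9793


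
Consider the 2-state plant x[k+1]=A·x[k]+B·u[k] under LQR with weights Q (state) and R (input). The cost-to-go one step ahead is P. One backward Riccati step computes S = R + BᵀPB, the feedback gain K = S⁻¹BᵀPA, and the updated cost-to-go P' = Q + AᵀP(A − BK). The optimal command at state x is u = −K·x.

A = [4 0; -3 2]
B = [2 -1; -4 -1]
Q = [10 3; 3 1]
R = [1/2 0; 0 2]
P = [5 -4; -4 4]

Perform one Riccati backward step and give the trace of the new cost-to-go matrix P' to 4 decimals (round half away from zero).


13.8584

BᵀP = [26.0000 -24.0000; -1.0000 0.0000]
S = R + BᵀPB = [1/2 0; 0 2] + [148.0000 -2.0000; -2.0000 1.0000] = [148.5000 -2.0000; -2.0000 3.0000]
BᵀPA = [176.0000 -48.0000; -4.0000 0.0000]
K = S⁻¹·BᵀPA = [1.1778 -0.3262; -0.5481 -0.2174]
A−BK = [1.0963 0.4349; 1.1631 0.4779]
AᵀP(A−BK) = [2.5142 0.5345; 0.5345 0.3443]
P' = Q + AᵀP(A−BK) = [12.5142 3.5345; 3.5345 1.3443]
tr(P') = 13.8584


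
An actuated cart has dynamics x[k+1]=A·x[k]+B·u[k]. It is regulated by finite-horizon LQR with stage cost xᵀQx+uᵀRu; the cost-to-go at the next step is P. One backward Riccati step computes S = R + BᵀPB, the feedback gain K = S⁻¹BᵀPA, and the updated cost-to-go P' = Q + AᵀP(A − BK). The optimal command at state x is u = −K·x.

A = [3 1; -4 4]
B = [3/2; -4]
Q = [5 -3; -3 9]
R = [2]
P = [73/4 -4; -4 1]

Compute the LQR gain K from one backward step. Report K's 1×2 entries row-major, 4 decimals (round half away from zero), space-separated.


1.5890 0.0315

BᵀP = [43.3750 -10.0000]
S = R + BᵀPB = [2] + [105.0625] = [107.0625]
BᵀPA = [170.1250 3.3750]
K = S⁻¹·BᵀPA = [1.5890 0.0315]
A−BK = [0.6165 0.9527; 2.3561 4.1261]
AᵀP(A−BK) = [5.9171 1.3870; 1.3870 2.1436]
P' = Q + AᵀP(A−BK) = [10.9171 -1.6130; -1.6130 11.1436]
tr(P') = 22.0607


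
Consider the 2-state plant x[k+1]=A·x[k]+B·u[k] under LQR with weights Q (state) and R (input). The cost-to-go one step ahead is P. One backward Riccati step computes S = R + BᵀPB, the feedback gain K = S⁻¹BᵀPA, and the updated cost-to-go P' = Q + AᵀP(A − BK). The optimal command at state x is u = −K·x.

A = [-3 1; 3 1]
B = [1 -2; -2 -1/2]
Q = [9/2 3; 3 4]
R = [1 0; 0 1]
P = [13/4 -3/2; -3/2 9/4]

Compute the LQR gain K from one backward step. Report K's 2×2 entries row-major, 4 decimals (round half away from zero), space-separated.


BᵀP = [6.2500 -6.0000; -5.7500 1.8750]
S = R + BᵀPB = [1 0; 0 1] + [18.2500 -9.5000; -9.5000 10.5625] = [19.2500 -9.5000; -9.5000 11.5625]
BᵀPA = [-36.7500 0.2500; 22.8750 -3.8750]
K = S⁻¹·BᵀPA = [-1.5689 -0.2563; 0.6893 -0.5458]
A−BK = [-0.0524 0.1648; 0.2069 0.2144]
AᵀP(A−BK) = [3.0744 0.0634; 0.0634 0.4493]
P' = Q + AᵀP(A−BK) = [7.5744 3.0634; 3.0634 4.4493]
tr(P') = 12.0237

-1.5689 -0.2563 0.6893 -0.5458


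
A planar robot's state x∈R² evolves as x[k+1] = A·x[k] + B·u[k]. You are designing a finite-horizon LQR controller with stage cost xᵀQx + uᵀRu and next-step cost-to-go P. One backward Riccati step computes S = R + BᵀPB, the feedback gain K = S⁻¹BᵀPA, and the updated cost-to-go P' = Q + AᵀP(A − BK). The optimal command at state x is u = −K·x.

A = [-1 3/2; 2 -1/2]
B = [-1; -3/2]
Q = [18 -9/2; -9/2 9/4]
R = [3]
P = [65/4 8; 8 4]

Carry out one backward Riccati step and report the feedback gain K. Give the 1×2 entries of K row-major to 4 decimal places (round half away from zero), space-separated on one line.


0.0048 -0.6770

BᵀP = [-28.2500 -14.0000]
S = R + BᵀPB = [3] + [49.2500] = [52.2500]
BᵀPA = [0.2500 -35.3750]
K = S⁻¹·BᵀPA = [0.0048 -0.6770]
A−BK = [-0.9952 0.8230; 2.0072 -1.5156]
AᵀP(A−BK) = [0.2488 -0.2057; -0.2057 1.6124]
P' = Q + AᵀP(A−BK) = [18.2488 -4.7057; -4.7057 3.8624]
tr(P') = 22.1112


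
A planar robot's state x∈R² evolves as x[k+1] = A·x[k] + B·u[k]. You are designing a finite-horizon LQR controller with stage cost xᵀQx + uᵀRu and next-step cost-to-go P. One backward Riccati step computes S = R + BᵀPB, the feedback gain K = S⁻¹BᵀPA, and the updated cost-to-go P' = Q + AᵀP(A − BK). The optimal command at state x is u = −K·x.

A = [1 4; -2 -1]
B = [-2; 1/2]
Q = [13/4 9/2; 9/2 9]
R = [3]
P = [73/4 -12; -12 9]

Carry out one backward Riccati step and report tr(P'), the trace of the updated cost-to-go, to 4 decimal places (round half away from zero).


29.3240

BᵀP = [-42.5000 28.5000]
S = R + BᵀPB = [3] + [99.2500] = [102.2500]
BᵀPA = [-99.5000 -198.5000]
K = S⁻¹·BᵀPA = [-0.9731 -1.9413]
A−BK = [-0.9462 0.1174; -1.5134 -0.0293]
AᵀP(A−BK) = [5.4260 5.8386; 5.8386 11.6479]
P' = Q + AᵀP(A−BK) = [8.6760 10.3386; 10.3386 20.6479]
tr(P') = 29.3240


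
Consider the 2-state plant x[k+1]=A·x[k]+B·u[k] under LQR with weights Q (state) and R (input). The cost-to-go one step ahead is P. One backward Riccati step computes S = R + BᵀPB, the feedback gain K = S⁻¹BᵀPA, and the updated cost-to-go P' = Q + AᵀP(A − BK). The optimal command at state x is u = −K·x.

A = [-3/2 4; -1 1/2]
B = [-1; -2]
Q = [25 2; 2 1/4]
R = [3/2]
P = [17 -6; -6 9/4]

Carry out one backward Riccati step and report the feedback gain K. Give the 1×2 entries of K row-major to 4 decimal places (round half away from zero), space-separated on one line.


BᵀP = [-5.0000 1.5000]
S = R + BᵀPB = [3/2] + [2.0000] = [3.5000]
BᵀPA = [6.0000 -19.2500]
K = S⁻¹·BᵀPA = [1.7143 -5.5000]
A−BK = [0.2143 -1.5000; 2.4286 -10.5000]
AᵀP(A−BK) = [12.2143 -41.6250; -41.6250 142.6875]
P' = Q + AᵀP(A−BK) = [37.2143 -39.6250; -39.6250 142.9375]
tr(P') = 180.1518

1.7143 -5.5000


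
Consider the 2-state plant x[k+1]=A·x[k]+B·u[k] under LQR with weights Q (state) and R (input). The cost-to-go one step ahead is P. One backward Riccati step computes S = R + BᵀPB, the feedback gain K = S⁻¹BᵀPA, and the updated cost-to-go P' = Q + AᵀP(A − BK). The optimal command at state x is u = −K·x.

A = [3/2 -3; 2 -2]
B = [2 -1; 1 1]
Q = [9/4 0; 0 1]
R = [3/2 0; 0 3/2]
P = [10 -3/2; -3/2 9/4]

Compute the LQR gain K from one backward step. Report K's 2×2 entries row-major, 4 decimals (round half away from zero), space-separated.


0.9628 -1.4699 0.5244 -0.0774

BᵀP = [18.5000 -0.7500; -11.5000 3.7500]
S = R + BᵀPB = [3/2 0; 0 3/2] + [36.2500 -19.2500; -19.2500 15.2500] = [37.7500 -19.2500; -19.2500 16.7500]
BᵀPA = [26.2500 -54.0000; -9.7500 27.0000]
K = S⁻¹·BᵀPA = [0.9628 -1.4699; 0.5244 -0.0774]
A−BK = [0.0989 -0.1375; 0.5129 -0.4527]
AᵀP(A−BK) = [2.3403 -2.6691; -2.6691 3.7135]
P' = Q + AᵀP(A−BK) = [4.5903 -2.6691; -2.6691 4.7135]
tr(P') = 9.3037


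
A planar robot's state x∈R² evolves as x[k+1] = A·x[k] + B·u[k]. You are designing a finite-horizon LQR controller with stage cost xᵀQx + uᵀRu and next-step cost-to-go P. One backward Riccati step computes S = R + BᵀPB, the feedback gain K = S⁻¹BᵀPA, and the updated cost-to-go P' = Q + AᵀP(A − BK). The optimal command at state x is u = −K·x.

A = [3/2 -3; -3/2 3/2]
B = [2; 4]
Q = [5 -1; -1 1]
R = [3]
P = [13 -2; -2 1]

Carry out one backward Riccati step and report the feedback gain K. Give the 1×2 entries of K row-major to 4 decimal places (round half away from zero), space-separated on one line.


BᵀP = [18.0000 0.0000]
S = R + BᵀPB = [3] + [36.0000] = [39.0000]
BᵀPA = [27.0000 -54.0000]
K = S⁻¹·BᵀPA = [0.6923 -1.3846]
A−BK = [0.1154 -0.2308; -4.2692 7.0385]
AᵀP(A−BK) = [21.8077 -36.8654; -36.8654 62.4808]
P' = Q + AᵀP(A−BK) = [26.8077 -37.8654; -37.8654 63.4808]
tr(P') = 90.2885

0.6923 -1.3846


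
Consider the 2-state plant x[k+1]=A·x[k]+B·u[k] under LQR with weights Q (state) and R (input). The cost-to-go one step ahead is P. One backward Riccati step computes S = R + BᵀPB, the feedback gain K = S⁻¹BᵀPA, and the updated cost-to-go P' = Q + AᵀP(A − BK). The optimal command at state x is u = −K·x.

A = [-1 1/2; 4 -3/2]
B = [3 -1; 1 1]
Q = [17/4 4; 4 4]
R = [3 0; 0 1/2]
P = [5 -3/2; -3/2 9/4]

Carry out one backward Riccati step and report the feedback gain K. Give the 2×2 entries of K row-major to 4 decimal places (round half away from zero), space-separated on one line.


0.4952 -0.1583 2.7255 -1.0576

BᵀP = [13.5000 -2.2500; -6.5000 3.7500]
S = R + BᵀPB = [3 0; 0 1/2] + [38.2500 -15.7500; -15.7500 10.2500] = [41.2500 -15.7500; -15.7500 10.7500]
BᵀPA = [-22.5000 10.1250; 21.5000 -8.8750]
K = S⁻¹·BᵀPA = [0.4952 -0.1583; 2.7255 -1.0576]
A−BK = [0.2399 -0.0825; 0.7793 -0.2841]
AᵀP(A−BK) = [5.5432 -2.0749; -2.0749 0.7798]
P' = Q + AᵀP(A−BK) = [9.7932 1.9251; 1.9251 4.7798]
tr(P') = 14.5729
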